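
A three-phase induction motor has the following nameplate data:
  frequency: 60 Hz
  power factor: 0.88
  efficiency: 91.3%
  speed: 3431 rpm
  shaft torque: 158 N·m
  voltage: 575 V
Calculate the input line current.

70.9 A

ω = 2π×3431/60 = 359.3 rad/s; P_out = τω = 158 × 359.3 = 56769 W
P_in = P_out / η = 56769 / 0.913 = 62179 W
I_L = P_in / (√3·V_L·cosφ) = 62179 / (1.732 × 575 × 0.88) = 70.9 A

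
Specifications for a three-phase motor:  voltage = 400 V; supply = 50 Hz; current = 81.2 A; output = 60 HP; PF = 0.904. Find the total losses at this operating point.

P_in = √3·V·I·cosφ = 1.732×400×81.2×0.904 = 50855 W
P_out = 60×746 = 44760 W
Losses = P_in − P_out = 50855 − 44760 = 6095 W

6100 W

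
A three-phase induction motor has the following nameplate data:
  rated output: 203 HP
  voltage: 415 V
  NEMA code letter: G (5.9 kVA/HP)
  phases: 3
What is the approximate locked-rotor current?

S_LR = 5.9 × 203 = 1197.7 kVA
I_LR = S_LR/(√3·V_L) = 1197700/(1.732×415) = 1670 A

1670 A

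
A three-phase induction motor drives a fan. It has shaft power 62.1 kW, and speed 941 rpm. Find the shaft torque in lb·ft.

465 lb·ft

ω = 2π × 941/60 = 98.54 rad/s
τ = P/ω = 62100/98.54 = 630.2 N·m
In lb·ft: 630.2/1.356 = 465 lb·ft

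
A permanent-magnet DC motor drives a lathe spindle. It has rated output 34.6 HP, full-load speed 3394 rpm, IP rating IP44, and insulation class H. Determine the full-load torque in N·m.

P_out = 34.6 × 746 = 25812 W
ω = 2π × 3394/60 = 355.4 rad/s
τ = P_out/ω = 25812/355.4 = 72.6 N·m

72.6 N·m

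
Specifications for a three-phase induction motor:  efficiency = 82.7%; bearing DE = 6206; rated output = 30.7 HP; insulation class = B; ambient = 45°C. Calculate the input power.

27.7 kW

P_out = 30.7 × 746 = 22902 W
P_in = P_out/η = 22902/0.827 = 27693 W = 27.7 kW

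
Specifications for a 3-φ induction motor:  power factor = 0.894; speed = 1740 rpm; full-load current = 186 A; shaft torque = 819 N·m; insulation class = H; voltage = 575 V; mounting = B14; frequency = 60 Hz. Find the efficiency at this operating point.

90.1 %

ω = 2π × 1740/60 = 182.2 rad/s; P_out = τω = 819 × 182.2 = 149222 W
P_in = √3·V_L·I_L·cosφ = 1.732 × 575 × 186 × 0.894 = 165602 W
η = P_out / P_in = 149222 / 165602 = 0.901 = 90.1%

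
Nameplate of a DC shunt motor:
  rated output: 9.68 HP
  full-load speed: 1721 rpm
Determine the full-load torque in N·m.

40.1 N·m

P_out = 9.68 × 746 = 7221 W
ω = 2π × 1721/60 = 180.2 rad/s
τ = P_out/ω = 7221/180.2 = 40.1 N·m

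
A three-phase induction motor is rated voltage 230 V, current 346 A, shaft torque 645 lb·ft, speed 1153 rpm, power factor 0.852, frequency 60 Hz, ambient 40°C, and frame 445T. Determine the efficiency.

τ = 645 lb·ft × 1.356 = 874.6 N·m
ω = 2π × 1153/60 = 120.7 rad/s; P_out = τω = 874.6 × 120.7 = 105564 W
P_in = √3·V_L·I_L·cosφ = 1.732 × 230 × 346 × 0.852 = 117433 W
η = P_out / P_in = 105564 / 117433 = 0.899 = 89.9%

89.9 %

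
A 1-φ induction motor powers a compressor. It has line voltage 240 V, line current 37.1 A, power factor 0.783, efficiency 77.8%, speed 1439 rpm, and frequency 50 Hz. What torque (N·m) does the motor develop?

P_in = V·I·cosφ = 240 × 37.1 × 0.783 = 6972 W
P_out = η·P_in = 0.778 × 6972 = 5424 W
n = 1439 rpm
ω = 2π×1439/60 = 150.7 rad/s
τ = P_out/ω = 5424/150.7 = 36 N·m

36 N·m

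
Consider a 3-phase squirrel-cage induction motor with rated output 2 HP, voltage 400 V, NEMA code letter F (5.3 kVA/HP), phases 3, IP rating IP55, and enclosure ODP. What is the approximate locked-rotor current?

S_LR = 5.3 × 2 = 10.6 kVA
I_LR = S_LR/(√3·V_L) = 10600/(1.732×400) = 15.3 A

15.3 A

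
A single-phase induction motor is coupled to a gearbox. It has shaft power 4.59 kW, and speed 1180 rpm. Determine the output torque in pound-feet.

ω = 2π × 1180/60 = 123.6 rad/s
τ = P/ω = 4590/123.6 = 37.14 N·m
In lb·ft: 37.14/1.356 = 27.4 lb·ft

27.4 lb·ft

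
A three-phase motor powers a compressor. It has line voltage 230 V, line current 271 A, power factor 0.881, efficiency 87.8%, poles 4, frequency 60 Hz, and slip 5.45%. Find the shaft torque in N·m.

469 N·m

P_in = √3·V·I·cosφ = 1.732 × 230 × 271 × 0.881 = 95109 W
P_out = η·P_in = 0.878 × 95109 = 83506 W
n_s = 120×60/4 = 1800 rpm; n = 1800×(1−0.0545) = 1702 rpm
ω = 2π×1702/60 = 178.2 rad/s
τ = P_out/ω = 83506/178.2 = 469 N·m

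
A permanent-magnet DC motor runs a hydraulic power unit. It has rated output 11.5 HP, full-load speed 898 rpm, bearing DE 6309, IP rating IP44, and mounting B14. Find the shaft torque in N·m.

P_out = 11.5 × 746 = 8579 W
ω = 2π × 898/60 = 94.04 rad/s
τ = P_out/ω = 8579/94.04 = 91.2 N·m

91.2 N·m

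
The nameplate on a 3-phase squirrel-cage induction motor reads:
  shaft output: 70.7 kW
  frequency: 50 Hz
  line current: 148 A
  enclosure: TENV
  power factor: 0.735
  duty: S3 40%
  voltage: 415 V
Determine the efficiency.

P_out = 70.7 kW = 70700 W
P_in = √3·V_L·I_L·cosφ = 1.732 × 415 × 148 × 0.735 = 78189 W
η = P_out / P_in = 70700 / 78189 = 0.904 = 90.4%

90.4 %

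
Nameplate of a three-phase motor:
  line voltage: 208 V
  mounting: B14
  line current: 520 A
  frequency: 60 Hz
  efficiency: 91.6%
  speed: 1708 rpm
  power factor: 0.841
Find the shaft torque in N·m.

P_in = √3·V·I·cosφ = 1.732 × 208 × 520 × 0.841 = 157547 W
P_out = η·P_in = 0.916 × 157547 = 144313 W
n = 1708 rpm
ω = 2π×1708/60 = 178.9 rad/s
τ = P_out/ω = 144313/178.9 = 807 N·m

807 N·m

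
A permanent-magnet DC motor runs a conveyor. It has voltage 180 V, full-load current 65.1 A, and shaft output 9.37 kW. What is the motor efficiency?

80.0 %

P_out = 9.37 kW = 9370 W
P_in = V·I = 180 × 65.1 = 11718 W
η = P_out / P_in = 9370 / 11718 = 0.800 = 80.0%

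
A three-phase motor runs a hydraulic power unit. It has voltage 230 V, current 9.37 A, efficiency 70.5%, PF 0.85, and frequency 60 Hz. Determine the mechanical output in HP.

P_in = √3·V·I·cosφ = 1.732 × 230 × 9.37 × 0.85 = 3173 W
P_out = η·P_in = 0.705 × 3173 = 2237 W
= 2237/746 = 3 HP

3 HP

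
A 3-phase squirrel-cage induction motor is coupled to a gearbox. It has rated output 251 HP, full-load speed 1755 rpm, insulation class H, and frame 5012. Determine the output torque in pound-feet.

751 lb·ft

P_out = 251 × 746 = 187246 W
ω = 2π × 1755/60 = 183.8 rad/s
τ = P_out/ω = 187246/183.8 = 1019 N·m
In lb·ft: 1019/1.356 = 751 lb·ft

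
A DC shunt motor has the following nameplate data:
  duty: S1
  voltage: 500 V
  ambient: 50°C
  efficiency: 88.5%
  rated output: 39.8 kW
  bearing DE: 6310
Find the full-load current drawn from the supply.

89.9 A

P_out = 39.8 kW = 39800 W
P_in = P_out / η = 39800 / 0.885 = 44972 W
I = P_in / V = 44972 / 500 = 89.9 A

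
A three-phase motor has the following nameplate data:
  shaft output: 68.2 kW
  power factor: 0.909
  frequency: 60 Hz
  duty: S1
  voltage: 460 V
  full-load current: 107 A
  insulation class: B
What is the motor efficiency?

P_out = 68.2 kW = 68200 W
P_in = √3·V_L·I_L·cosφ = 1.732 × 460 × 107 × 0.909 = 77491 W
η = P_out / P_in = 68200 / 77491 = 0.880 = 88.0%

88.0 %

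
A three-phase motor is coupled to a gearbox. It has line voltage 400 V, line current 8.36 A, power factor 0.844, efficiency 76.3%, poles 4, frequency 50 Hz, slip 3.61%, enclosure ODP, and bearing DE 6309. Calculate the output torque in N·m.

24.6 N·m

P_in = √3·V·I·cosφ = 1.732 × 400 × 8.36 × 0.844 = 4888 W
P_out = η·P_in = 0.763 × 4888 = 3730 W
n_s = 120×50/4 = 1500 rpm; n = 1500×(1−0.0361) = 1446 rpm
ω = 2π×1446/60 = 151.4 rad/s
τ = P_out/ω = 3730/151.4 = 24.6 N·m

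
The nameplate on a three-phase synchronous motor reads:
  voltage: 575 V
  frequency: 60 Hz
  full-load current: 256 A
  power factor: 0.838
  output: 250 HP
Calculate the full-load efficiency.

87.3 %

P_out = 250 × 746 = 186500 W
P_in = √3·V_L·I_L·cosφ = 1.732 × 575 × 256 × 0.838 = 213648 W
η = P_out / P_in = 186500 / 213648 = 0.873 = 87.3%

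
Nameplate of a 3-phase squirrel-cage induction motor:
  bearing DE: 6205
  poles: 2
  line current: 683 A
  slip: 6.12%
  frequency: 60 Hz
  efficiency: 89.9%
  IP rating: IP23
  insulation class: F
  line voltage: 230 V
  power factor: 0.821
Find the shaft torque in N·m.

567 N·m

P_in = √3·V·I·cosφ = 1.732 × 230 × 683 × 0.821 = 223378 W
P_out = η·P_in = 0.899 × 223378 = 200817 W
n_s = 120×60/2 = 3600 rpm; n = 3600×(1−0.0612) = 3380 rpm
ω = 2π×3380/60 = 354 rad/s
τ = P_out/ω = 200817/354 = 567 N·m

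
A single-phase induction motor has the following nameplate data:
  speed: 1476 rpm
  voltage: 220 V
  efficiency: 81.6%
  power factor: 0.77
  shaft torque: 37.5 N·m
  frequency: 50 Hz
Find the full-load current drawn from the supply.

ω = 2π×1476/60 = 154.6 rad/s; P_out = τω = 37.5 × 154.6 = 5798 W
P_in = P_out / η = 5798 / 0.816 = 7105 W
I = P_in / (V·cosφ) = 7105 / (220 × 0.77) = 41.9 A

41.9 A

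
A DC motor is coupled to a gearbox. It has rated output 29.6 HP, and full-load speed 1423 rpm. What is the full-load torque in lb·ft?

P_out = 29.6 × 746 = 22082 W
ω = 2π × 1423/60 = 149 rad/s
τ = P_out/ω = 22082/149 = 148.2 N·m
In lb·ft: 148.2/1.356 = 109 lb·ft

109 lb·ft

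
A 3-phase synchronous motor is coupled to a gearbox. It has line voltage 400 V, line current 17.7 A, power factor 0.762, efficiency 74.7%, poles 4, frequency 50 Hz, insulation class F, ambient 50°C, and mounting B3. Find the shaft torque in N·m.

44.4 N·m

P_in = √3·V·I·cosφ = 1.732 × 400 × 17.7 × 0.762 = 9344 W
P_out = η·P_in = 0.747 × 9344 = 6980 W
n = n_s = 120×50/4 = 1500 rpm (synchronous)
ω = 2π×1500/60 = 157.1 rad/s
τ = P_out/ω = 6980/157.1 = 44.4 N·m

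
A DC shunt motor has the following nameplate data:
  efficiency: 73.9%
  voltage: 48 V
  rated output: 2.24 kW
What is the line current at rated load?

P_out = 2.24 kW = 2240 W
P_in = P_out / η = 2240 / 0.739 = 3031 W
I = P_in / V = 3031 / 48 = 63.1 A

63.1 A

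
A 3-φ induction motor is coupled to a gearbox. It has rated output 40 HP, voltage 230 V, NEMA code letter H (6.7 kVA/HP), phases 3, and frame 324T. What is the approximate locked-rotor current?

S_LR = 6.7 × 40 = 268 kVA
I_LR = S_LR/(√3·V_L) = 268000/(1.732×230) = 673 A

673 A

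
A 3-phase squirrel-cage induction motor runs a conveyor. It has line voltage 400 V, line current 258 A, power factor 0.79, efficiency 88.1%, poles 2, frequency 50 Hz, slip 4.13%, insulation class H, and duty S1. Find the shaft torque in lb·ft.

305 lb·ft

P_in = √3·V·I·cosφ = 1.732 × 400 × 258 × 0.79 = 141206 W
P_out = η·P_in = 0.881 × 141206 = 124402 W
n_s = 120×50/2 = 3000 rpm; n = 3000×(1−0.0413) = 2876 rpm
ω = 2π×2876/60 = 301.2 rad/s
τ = P_out/ω = 124402/301.2 = 413 N·m
In lb·ft: 413/1.356 = 305 lb·ft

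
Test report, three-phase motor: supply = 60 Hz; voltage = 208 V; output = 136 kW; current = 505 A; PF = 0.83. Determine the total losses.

P_in = √3·V·I·cosφ = 1.732×208×505×0.83 = 151001 W
P_out = 136000 W
Losses = P_in − P_out = 151001 − 136000 = 15001 W

15 kW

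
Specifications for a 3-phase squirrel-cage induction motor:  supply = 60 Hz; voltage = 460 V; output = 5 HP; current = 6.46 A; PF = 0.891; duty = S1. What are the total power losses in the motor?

P_in = √3·V·I·cosφ = 1.732×460×6.46×0.891 = 4586 W
P_out = 5×746 = 3730 W
Losses = P_in − P_out = 4586 − 3730 = 856 W

856 W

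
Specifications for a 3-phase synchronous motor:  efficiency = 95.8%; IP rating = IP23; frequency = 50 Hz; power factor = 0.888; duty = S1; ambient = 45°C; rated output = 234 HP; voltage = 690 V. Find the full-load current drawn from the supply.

P_out = 234 × 746 = 174564 W
P_in = P_out / η = 174564 / 0.958 = 182217 W
I_L = P_in / (√3·V_L·cosφ) = 182217 / (1.732 × 690 × 0.888) = 172 A

172 A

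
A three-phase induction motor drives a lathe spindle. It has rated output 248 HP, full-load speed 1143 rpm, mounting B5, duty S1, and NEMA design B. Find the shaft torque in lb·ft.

1140 lb·ft

P_out = 248 × 746 = 185008 W
ω = 2π × 1143/60 = 119.7 rad/s
τ = P_out/ω = 185008/119.7 = 1546 N·m
In lb·ft: 1546/1.356 = 1140 lb·ft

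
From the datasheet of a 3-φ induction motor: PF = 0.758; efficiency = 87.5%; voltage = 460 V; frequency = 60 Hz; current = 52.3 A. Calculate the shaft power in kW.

27.6 kW

P_in = √3·V·I·cosφ = 1.732 × 460 × 52.3 × 0.758 = 31585 W
P_out = η·P_in = 0.875 × 31585 = 27637 W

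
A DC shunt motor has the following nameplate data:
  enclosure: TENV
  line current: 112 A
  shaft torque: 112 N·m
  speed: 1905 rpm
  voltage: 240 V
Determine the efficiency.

ω = 2π × 1905/60 = 199.5 rad/s; P_out = τω = 112 × 199.5 = 22344 W
P_in = V·I = 240 × 112 = 26880 W
η = P_out / P_in = 22344 / 26880 = 0.831 = 83.1%

83.1 %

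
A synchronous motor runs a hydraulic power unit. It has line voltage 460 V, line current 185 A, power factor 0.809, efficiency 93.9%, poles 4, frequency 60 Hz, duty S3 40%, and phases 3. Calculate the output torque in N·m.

594 N·m

P_in = √3·V·I·cosφ = 1.732 × 460 × 185 × 0.809 = 119241 W
P_out = η·P_in = 0.939 × 119241 = 111967 W
n = n_s = 120×60/4 = 1800 rpm (synchronous)
ω = 2π×1800/60 = 188.5 rad/s
τ = P_out/ω = 111967/188.5 = 594 N·m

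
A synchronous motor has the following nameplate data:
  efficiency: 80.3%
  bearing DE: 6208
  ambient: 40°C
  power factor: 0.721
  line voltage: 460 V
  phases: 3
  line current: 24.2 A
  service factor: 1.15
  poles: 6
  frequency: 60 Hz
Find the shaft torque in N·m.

P_in = √3·V·I·cosφ = 1.732 × 460 × 24.2 × 0.721 = 13901 W
P_out = η·P_in = 0.803 × 13901 = 11163 W
n = n_s = 120×60/6 = 1200 rpm (synchronous)
ω = 2π×1200/60 = 125.7 rad/s
τ = P_out/ω = 11163/125.7 = 88.8 N·m

88.8 N·m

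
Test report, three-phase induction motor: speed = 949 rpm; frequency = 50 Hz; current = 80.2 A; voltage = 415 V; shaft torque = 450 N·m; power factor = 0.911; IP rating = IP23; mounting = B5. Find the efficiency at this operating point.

85.2 %

ω = 2π × 949/60 = 99.38 rad/s; P_out = τω = 450 × 99.38 = 44721 W
P_in = √3·V_L·I_L·cosφ = 1.732 × 415 × 80.2 × 0.911 = 52516 W
η = P_out / P_in = 44721 / 52516 = 0.852 = 85.2%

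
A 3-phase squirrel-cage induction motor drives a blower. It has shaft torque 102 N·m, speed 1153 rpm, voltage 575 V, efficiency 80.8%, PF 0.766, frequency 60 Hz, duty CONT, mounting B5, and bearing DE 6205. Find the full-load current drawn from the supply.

20 A

ω = 2π×1153/60 = 120.7 rad/s; P_out = τω = 102 × 120.7 = 12311 W
P_in = P_out / η = 12311 / 0.808 = 15236 W
I_L = P_in / (√3·V_L·cosφ) = 15236 / (1.732 × 575 × 0.766) = 20 A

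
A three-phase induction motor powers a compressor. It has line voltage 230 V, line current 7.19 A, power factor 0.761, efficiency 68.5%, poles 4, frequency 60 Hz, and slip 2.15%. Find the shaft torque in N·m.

P_in = √3·V·I·cosφ = 1.732 × 230 × 7.19 × 0.761 = 2180 W
P_out = η·P_in = 0.685 × 2180 = 1493 W
n_s = 120×60/4 = 1800 rpm; n = 1800×(1−0.0215) = 1761 rpm
ω = 2π×1761/60 = 184.4 rad/s
τ = P_out/ω = 1493/184.4 = 8.1 N·m

8.1 N·m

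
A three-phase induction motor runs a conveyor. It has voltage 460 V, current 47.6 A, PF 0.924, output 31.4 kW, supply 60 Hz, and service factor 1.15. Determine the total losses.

P_in = √3·V·I·cosφ = 1.732×460×47.6×0.924 = 35042 W
P_out = 31400 W
Losses = P_in − P_out = 35042 − 31400 = 3642 W

3.64 kW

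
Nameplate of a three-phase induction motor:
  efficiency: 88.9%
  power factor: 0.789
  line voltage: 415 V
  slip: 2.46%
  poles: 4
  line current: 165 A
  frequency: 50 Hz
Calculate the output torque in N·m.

543 N·m

P_in = √3·V·I·cosφ = 1.732 × 415 × 165 × 0.789 = 93574 W
P_out = η·P_in = 0.889 × 93574 = 83187 W
n_s = 120×50/4 = 1500 rpm; n = 1500×(1−0.0246) = 1463 rpm
ω = 2π×1463/60 = 153.2 rad/s
τ = P_out/ω = 83187/153.2 = 543 N·m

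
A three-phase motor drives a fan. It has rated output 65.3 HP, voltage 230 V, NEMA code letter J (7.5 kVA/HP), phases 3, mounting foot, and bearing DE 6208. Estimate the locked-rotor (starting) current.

S_LR = 7.5 × 65.3 = 489.75 kVA
I_LR = S_LR/(√3·V_L) = 489750/(1.732×230) = 1230 A

1230 A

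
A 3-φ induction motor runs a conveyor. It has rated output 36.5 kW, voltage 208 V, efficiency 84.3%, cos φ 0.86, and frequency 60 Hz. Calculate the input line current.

P_out = 36.5 kW = 36500 W
P_in = P_out / η = 36500 / 0.843 = 43298 W
I_L = P_in / (√3·V_L·cosφ) = 43298 / (1.732 × 208 × 0.86) = 140 A

140 A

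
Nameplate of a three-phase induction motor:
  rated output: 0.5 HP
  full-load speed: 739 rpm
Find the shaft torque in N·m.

P_out = 0.5 × 746 = 373 W
ω = 2π × 739/60 = 77.39 rad/s
τ = P_out/ω = 373/77.39 = 4.82 N·m

4.82 N·m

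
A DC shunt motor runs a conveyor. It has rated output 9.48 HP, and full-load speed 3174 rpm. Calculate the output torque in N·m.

21.3 N·m

P_out = 9.48 × 746 = 7072 W
ω = 2π × 3174/60 = 332.4 rad/s
τ = P_out/ω = 7072/332.4 = 21.3 N·m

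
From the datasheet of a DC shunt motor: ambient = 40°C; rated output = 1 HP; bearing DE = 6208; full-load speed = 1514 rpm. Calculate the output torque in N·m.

P_out = 1 × 746 = 746 W
ω = 2π × 1514/60 = 158.5 rad/s
τ = P_out/ω = 746/158.5 = 4.71 N·m

4.71 N·m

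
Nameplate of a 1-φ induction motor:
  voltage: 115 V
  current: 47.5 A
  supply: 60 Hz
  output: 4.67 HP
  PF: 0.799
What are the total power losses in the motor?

881 W

P_in = V·I·cosφ = 115×47.5×0.799 = 4365 W
P_out = 4.67×746 = 3484 W
Losses = P_in − P_out = 4365 − 3484 = 881 W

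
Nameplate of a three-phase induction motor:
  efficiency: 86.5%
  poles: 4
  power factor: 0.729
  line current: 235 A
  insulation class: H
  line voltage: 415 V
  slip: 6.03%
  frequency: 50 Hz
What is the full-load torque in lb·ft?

532 lb·ft

P_in = √3·V·I·cosφ = 1.732 × 415 × 235 × 0.729 = 123138 W
P_out = η·P_in = 0.865 × 123138 = 106514 W
n_s = 120×50/4 = 1500 rpm; n = 1500×(1−0.0603) = 1410 rpm
ω = 2π×1410/60 = 147.7 rad/s
τ = P_out/ω = 106514/147.7 = 721.2 N·m
In lb·ft: 721.2/1.356 = 532 lb·ft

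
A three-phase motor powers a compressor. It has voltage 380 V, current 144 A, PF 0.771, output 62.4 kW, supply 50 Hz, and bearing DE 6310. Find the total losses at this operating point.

P_in = √3·V·I·cosφ = 1.732×380×144×0.771 = 73072 W
P_out = 62400 W
Losses = P_in − P_out = 73072 − 62400 = 10672 W

10.7 kW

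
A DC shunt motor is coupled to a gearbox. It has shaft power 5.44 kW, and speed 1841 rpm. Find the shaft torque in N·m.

ω = 2π × 1841/60 = 192.8 rad/s
τ = P/ω = 5440/192.8 = 28.2 N·m

28.2 N·m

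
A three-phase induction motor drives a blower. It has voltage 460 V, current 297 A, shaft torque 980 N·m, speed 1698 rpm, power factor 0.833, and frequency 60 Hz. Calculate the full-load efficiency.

ω = 2π × 1698/60 = 177.8 rad/s; P_out = τω = 980 × 177.8 = 174244 W
P_in = √3·V_L·I_L·cosφ = 1.732 × 460 × 297 × 0.833 = 197109 W
η = P_out / P_in = 174244 / 197109 = 0.884 = 88.4%

88.4 %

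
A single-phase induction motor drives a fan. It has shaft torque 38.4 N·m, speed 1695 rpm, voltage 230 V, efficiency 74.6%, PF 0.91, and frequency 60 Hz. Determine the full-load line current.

ω = 2π×1695/60 = 177.5 rad/s; P_out = τω = 38.4 × 177.5 = 6816 W
P_in = P_out / η = 6816 / 0.746 = 9137 W
I = P_in / (V·cosφ) = 9137 / (230 × 0.91) = 43.7 A

43.7 A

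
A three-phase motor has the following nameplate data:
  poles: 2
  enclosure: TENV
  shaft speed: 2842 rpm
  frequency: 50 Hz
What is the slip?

5.3 %

n_s = 120f/p = 120×50/2 = 3000 rpm
s = (n_s − n)/n_s = (3000 − 2842)/3000 = 0.0527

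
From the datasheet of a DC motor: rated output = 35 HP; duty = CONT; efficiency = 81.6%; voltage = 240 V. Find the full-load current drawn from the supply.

P_out = 35 × 746 = 26110 W
P_in = P_out / η = 26110 / 0.816 = 31998 W
I = P_in / V = 31998 / 240 = 133 A

133 A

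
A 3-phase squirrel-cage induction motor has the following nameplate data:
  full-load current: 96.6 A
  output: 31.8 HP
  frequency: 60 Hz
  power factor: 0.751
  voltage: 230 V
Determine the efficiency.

82.1 %

P_out = 31.8 × 746 = 23723 W
P_in = √3·V_L·I_L·cosφ = 1.732 × 230 × 96.6 × 0.751 = 28900 W
η = P_out / P_in = 23723 / 28900 = 0.821 = 82.1%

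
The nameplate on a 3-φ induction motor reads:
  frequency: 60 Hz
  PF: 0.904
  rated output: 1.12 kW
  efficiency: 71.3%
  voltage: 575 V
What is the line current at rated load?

1.74 A

P_out = 1.12 kW = 1120 W
P_in = P_out / η = 1120 / 0.713 = 1571 W
I_L = P_in / (√3·V_L·cosφ) = 1571 / (1.732 × 575 × 0.904) = 1.74 A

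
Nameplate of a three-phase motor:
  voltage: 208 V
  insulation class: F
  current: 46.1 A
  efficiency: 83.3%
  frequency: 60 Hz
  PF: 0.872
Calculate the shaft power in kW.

12.1 kW

P_in = √3·V·I·cosφ = 1.732 × 208 × 46.1 × 0.872 = 14482 W
P_out = η·P_in = 0.833 × 14482 = 12064 W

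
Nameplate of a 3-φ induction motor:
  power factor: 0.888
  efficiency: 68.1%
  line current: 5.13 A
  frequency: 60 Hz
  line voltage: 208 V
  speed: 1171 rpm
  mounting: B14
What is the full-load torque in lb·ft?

6.72 lb·ft

P_in = √3·V·I·cosφ = 1.732 × 208 × 5.13 × 0.888 = 1641 W
P_out = η·P_in = 0.681 × 1641 = 1118 W
n = 1171 rpm
ω = 2π×1171/60 = 122.6 rad/s
τ = P_out/ω = 1118/122.6 = 9.119 N·m
In lb·ft: 9.119/1.356 = 6.72 lb·ft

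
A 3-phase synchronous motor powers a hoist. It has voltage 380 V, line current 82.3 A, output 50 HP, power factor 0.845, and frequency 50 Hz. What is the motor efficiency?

81.5 %

P_out = 50 × 746 = 37300 W
P_in = √3·V_L·I_L·cosφ = 1.732 × 380 × 82.3 × 0.845 = 45771 W
η = P_out / P_in = 37300 / 45771 = 0.815 = 81.5%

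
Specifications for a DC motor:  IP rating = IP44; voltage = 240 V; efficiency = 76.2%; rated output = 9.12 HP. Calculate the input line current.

P_out = 9.12 × 746 = 6804 W
P_in = P_out / η = 6804 / 0.762 = 8929 W
I = P_in / V = 8929 / 240 = 37.2 A

37.2 A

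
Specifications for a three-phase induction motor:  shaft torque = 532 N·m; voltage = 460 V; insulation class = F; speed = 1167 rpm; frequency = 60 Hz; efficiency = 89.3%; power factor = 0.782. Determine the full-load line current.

117 A

ω = 2π×1167/60 = 122.2 rad/s; P_out = τω = 532 × 122.2 = 65010 W
P_in = P_out / η = 65010 / 0.893 = 72800 W
I_L = P_in / (√3·V_L·cosφ) = 72800 / (1.732 × 460 × 0.782) = 117 A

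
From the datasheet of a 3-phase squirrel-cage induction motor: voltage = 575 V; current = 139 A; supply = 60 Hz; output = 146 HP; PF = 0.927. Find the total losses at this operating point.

P_in = √3·V·I·cosφ = 1.732×575×139×0.927 = 128325 W
P_out = 146×746 = 108916 W
Losses = P_in − P_out = 128325 − 108916 = 19409 W

19400 W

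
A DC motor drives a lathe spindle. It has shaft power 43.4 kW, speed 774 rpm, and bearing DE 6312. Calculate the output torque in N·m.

ω = 2π × 774/60 = 81.05 rad/s
τ = P/ω = 43400/81.05 = 535 N·m

535 N·m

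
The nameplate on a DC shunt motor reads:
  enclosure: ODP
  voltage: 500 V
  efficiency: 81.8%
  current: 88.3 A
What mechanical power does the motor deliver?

P_in = V·I = 500 × 88.3 = 44150 W
P_out = η·P_in = 0.818 × 44150 = 36115 W

36.1 kW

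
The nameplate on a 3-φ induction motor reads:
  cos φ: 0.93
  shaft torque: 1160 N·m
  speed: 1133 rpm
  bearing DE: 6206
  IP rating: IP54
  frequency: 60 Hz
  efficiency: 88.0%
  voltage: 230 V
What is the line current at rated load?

422 A

ω = 2π×1133/60 = 118.6 rad/s; P_out = τω = 1160 × 118.6 = 137576 W
P_in = P_out / η = 137576 / 0.880 = 156336 W
I_L = P_in / (√3·V_L·cosφ) = 156336 / (1.732 × 230 × 0.93) = 422 A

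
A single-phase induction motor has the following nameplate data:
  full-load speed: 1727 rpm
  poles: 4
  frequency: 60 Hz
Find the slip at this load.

n_s = 120f/p = 120×60/4 = 1800 rpm
s = (n_s − n)/n_s = (1800 − 1727)/1800 = 0.0406

4.06 %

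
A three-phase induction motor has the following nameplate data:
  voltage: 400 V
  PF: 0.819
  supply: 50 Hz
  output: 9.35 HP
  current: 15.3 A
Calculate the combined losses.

1710 W

P_in = √3·V·I·cosφ = 1.732×400×15.3×0.819 = 8681 W
P_out = 9.35×746 = 6975 W
Losses = P_in − P_out = 8681 − 6975 = 1706 W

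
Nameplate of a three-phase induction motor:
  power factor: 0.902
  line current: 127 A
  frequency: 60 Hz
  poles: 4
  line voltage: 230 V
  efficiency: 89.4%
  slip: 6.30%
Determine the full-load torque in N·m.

231 N·m

P_in = √3·V·I·cosφ = 1.732 × 230 × 127 × 0.902 = 45634 W
P_out = η·P_in = 0.894 × 45634 = 40797 W
n_s = 120×60/4 = 1800 rpm; n = 1800×(1−0.063) = 1687 rpm
ω = 2π×1687/60 = 176.7 rad/s
τ = P_out/ω = 40797/176.7 = 231 N·m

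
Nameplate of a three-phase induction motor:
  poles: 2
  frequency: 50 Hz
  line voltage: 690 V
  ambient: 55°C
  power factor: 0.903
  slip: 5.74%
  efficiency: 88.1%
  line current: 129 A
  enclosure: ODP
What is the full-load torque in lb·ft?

305 lb·ft

P_in = √3·V·I·cosφ = 1.732 × 690 × 129 × 0.903 = 139211 W
P_out = η·P_in = 0.881 × 139211 = 122645 W
n_s = 120×50/2 = 3000 rpm; n = 3000×(1−0.0574) = 2828 rpm
ω = 2π×2828/60 = 296.1 rad/s
τ = P_out/ω = 122645/296.1 = 414.2 N·m
In lb·ft: 414.2/1.356 = 305 lb·ft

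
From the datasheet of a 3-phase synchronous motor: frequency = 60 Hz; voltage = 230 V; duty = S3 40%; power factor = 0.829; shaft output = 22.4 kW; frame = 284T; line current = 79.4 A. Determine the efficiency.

P_out = 22.4 kW = 22400 W
P_in = √3·V_L·I_L·cosφ = 1.732 × 230 × 79.4 × 0.829 = 26221 W
η = P_out / P_in = 22400 / 26221 = 0.854 = 85.4%

85.4 %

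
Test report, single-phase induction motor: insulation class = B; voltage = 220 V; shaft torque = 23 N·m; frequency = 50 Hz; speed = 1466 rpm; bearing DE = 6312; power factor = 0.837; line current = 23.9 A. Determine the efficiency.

80.2 %

ω = 2π × 1466/60 = 153.5 rad/s; P_out = τω = 23 × 153.5 = 3531 W
P_in = V·I·cosφ = 220 × 23.9 × 0.837 = 4401 W
η = P_out / P_in = 3531 / 4401 = 0.802 = 80.2%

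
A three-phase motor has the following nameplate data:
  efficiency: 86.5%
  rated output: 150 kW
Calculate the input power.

P_out = 150000 W
P_in = P_out/η = 150000/0.865 = 173410 W = 173 kW

173 kW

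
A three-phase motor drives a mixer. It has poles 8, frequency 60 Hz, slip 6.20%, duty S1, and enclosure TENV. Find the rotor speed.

n_s = 120f/p = 120×60/8 = 900 rpm
n = n_s(1 − s) = 900 × (1 − 0.062) = 844 rpm

844 rpm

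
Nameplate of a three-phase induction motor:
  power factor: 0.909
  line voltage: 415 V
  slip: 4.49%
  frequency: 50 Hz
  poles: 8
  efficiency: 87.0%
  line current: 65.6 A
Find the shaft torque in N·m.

497 N·m

P_in = √3·V·I·cosφ = 1.732 × 415 × 65.6 × 0.909 = 42861 W
P_out = η·P_in = 0.87 × 42861 = 37289 W
n_s = 120×50/8 = 750 rpm; n = 750×(1−0.0449) = 716 rpm
ω = 2π×716/60 = 74.98 rad/s
τ = P_out/ω = 37289/74.98 = 497 N·m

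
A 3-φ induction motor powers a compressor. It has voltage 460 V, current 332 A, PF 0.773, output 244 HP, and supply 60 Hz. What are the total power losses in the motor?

22400 W

P_in = √3·V·I·cosφ = 1.732×460×332×0.773 = 204467 W
P_out = 244×746 = 182024 W
Losses = P_in − P_out = 204467 − 182024 = 22443 W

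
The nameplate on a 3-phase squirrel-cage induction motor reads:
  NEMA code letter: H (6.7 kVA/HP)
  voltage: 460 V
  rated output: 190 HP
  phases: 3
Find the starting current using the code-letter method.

S_LR = 6.7 × 190 = 1273 kVA
I_LR = S_LR/(√3·V_L) = 1273000/(1.732×460) = 1600 A

1600 A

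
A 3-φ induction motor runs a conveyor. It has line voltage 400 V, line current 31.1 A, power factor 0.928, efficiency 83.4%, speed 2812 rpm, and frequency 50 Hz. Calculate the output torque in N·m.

P_in = √3·V·I·cosφ = 1.732 × 400 × 31.1 × 0.928 = 19995 W
P_out = η·P_in = 0.834 × 19995 = 16676 W
n = 2812 rpm
ω = 2π×2812/60 = 294.5 rad/s
τ = P_out/ω = 16676/294.5 = 56.6 N·m

56.6 N·m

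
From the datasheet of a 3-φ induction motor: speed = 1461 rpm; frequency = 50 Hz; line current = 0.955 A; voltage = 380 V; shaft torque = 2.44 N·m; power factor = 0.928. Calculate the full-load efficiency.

ω = 2π × 1461/60 = 153 rad/s; P_out = τω = 2.44 × 153 = 373 W
P_in = √3·V_L·I_L·cosφ = 1.732 × 380 × 0.955 × 0.928 = 583 W
η = P_out / P_in = 373 / 583 = 0.640 = 64.0%

64.0 %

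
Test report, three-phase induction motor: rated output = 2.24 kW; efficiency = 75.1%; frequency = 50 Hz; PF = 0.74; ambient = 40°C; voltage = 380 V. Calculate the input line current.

6.12 A

P_out = 2.24 kW = 2240 W
P_in = P_out / η = 2240 / 0.751 = 2983 W
I_L = P_in / (√3·V_L·cosφ) = 2983 / (1.732 × 380 × 0.74) = 6.12 A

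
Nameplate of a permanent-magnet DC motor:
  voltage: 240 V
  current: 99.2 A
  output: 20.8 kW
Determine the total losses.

P_in = V·I = 240×99.2 = 23808 W
P_out = 20800 W
Losses = P_in − P_out = 23808 − 20800 = 3008 W

3.01 kW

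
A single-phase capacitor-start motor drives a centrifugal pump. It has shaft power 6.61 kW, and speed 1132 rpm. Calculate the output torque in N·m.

ω = 2π × 1132/60 = 118.5 rad/s
τ = P/ω = 6610/118.5 = 55.8 N·m

55.8 N·m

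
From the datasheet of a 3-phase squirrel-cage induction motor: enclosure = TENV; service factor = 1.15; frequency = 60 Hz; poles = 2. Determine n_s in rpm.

n_s = 120f/p = 120×60/2 = 3600 rpm

3600 rpm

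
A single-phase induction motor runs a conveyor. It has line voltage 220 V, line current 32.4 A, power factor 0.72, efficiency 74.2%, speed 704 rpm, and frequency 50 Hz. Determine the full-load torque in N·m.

51.7 N·m

P_in = V·I·cosφ = 220 × 32.4 × 0.72 = 5132 W
P_out = η·P_in = 0.742 × 5132 = 3808 W
n = 704 rpm
ω = 2π×704/60 = 73.72 rad/s
τ = P_out/ω = 3808/73.72 = 51.7 N·m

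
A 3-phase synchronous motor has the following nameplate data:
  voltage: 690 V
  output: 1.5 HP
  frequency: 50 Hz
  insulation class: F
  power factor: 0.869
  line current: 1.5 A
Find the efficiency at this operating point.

P_out = 1.5 × 746 = 1119 W
P_in = √3·V_L·I_L·cosφ = 1.732 × 690 × 1.5 × 0.869 = 1558 W
η = P_out / P_in = 1119 / 1558 = 0.718 = 71.8%

71.8 %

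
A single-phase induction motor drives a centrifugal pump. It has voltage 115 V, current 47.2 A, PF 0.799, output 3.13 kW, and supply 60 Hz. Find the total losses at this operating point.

P_in = V·I·cosφ = 115×47.2×0.799 = 4337 W
P_out = 3130 W
Losses = P_in − P_out = 4337 − 3130 = 1207 W

1.21 kW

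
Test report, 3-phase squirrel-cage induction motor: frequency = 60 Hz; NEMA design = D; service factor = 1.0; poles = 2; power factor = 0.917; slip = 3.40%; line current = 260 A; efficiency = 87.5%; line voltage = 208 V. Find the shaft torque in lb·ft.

P_in = √3·V·I·cosφ = 1.732 × 208 × 260 × 0.917 = 85892 W
P_out = η·P_in = 0.875 × 85892 = 75156 W
n_s = 120×60/2 = 3600 rpm; n = 3600×(1−0.034) = 3478 rpm
ω = 2π×3478/60 = 364.2 rad/s
τ = P_out/ω = 75156/364.2 = 206.4 N·m
In lb·ft: 206.4/1.356 = 152 lb·ft

152 lb·ft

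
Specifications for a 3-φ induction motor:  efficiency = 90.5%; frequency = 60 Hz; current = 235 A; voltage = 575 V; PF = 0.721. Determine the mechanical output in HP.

P_in = √3·V·I·cosφ = 1.732 × 575 × 235 × 0.721 = 168740 W
P_out = η·P_in = 0.905 × 168740 = 152710 W
= 152710/746 = 205 HP

205 HP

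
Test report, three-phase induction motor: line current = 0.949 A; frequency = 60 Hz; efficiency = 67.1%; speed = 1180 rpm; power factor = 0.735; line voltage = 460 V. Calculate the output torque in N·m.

P_in = √3·V·I·cosφ = 1.732 × 460 × 0.949 × 0.735 = 556 W
P_out = η·P_in = 0.671 × 556 = 373 W
n = 1180 rpm
ω = 2π×1180/60 = 123.6 rad/s
τ = P_out/ω = 373/123.6 = 3.02 N·m

3.02 N·m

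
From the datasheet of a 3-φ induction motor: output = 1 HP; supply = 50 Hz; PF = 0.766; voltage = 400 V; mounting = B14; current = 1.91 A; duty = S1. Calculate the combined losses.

268 W

P_in = √3·V·I·cosφ = 1.732×400×1.91×0.766 = 1014 W
P_out = 1×746 = 746 W
Losses = P_in − P_out = 1014 − 746 = 268 W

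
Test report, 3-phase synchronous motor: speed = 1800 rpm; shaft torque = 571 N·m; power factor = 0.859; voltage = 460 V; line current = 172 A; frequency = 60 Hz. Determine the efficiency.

ω = 2π × 1800/60 = 188.5 rad/s; P_out = τω = 571 × 188.5 = 107634 W
P_in = √3·V_L·I_L·cosφ = 1.732 × 460 × 172 × 0.859 = 117714 W
η = P_out / P_in = 107634 / 117714 = 0.914 = 91.4%

91.4 %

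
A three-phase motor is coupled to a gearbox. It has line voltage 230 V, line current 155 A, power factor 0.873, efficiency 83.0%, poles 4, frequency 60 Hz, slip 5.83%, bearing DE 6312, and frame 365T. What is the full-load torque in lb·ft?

P_in = √3·V·I·cosφ = 1.732 × 230 × 155 × 0.873 = 53904 W
P_out = η·P_in = 0.83 × 53904 = 44740 W
n_s = 120×60/4 = 1800 rpm; n = 1800×(1−0.0583) = 1695 rpm
ω = 2π×1695/60 = 177.5 rad/s
τ = P_out/ω = 44740/177.5 = 252.1 N·m
In lb·ft: 252.1/1.356 = 186 lb·ft

186 lb·ft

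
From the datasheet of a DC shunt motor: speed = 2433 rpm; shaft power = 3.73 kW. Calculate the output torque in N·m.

ω = 2π × 2433/60 = 254.8 rad/s
τ = P/ω = 3730/254.8 = 14.6 N·m

14.6 N·m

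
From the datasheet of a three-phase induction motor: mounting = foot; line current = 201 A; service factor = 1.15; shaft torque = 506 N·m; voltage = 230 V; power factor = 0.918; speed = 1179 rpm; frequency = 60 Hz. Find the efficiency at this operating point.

85.0 %

ω = 2π × 1179/60 = 123.5 rad/s; P_out = τω = 506 × 123.5 = 62491 W
P_in = √3·V_L·I_L·cosφ = 1.732 × 230 × 201 × 0.918 = 73505 W
η = P_out / P_in = 62491 / 73505 = 0.850 = 85.0%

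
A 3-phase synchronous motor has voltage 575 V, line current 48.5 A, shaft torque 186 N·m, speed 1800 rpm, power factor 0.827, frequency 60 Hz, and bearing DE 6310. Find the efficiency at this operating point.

ω = 2π × 1800/60 = 188.5 rad/s; P_out = τω = 186 × 188.5 = 35061 W
P_in = √3·V_L·I_L·cosφ = 1.732 × 575 × 48.5 × 0.827 = 39945 W
η = P_out / P_in = 35061 / 39945 = 0.878 = 87.8%

87.8 %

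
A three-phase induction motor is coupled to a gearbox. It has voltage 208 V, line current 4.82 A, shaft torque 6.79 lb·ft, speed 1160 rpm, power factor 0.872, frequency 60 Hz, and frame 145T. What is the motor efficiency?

73.9 %

τ = 6.79 lb·ft × 1.356 = 9.207 N·m
ω = 2π × 1160/60 = 121.5 rad/s; P_out = τω = 9.207 × 121.5 = 1119 W
P_in = √3·V_L·I_L·cosφ = 1.732 × 208 × 4.82 × 0.872 = 1514 W
η = P_out / P_in = 1119 / 1514 = 0.739 = 73.9%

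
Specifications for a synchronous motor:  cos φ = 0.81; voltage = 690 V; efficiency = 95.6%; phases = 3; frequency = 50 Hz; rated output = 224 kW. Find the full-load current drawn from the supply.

242 A

P_out = 224 kW = 224000 W
P_in = P_out / η = 224000 / 0.956 = 234310 W
I_L = P_in / (√3·V_L·cosφ) = 234310 / (1.732 × 690 × 0.81) = 242 A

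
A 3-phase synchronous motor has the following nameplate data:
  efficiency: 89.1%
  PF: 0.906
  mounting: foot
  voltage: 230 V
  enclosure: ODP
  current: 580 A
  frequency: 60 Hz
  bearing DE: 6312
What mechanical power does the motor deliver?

P_in = √3·V·I·cosφ = 1.732 × 230 × 580 × 0.906 = 209330 W
P_out = η·P_in = 0.891 × 209330 = 186513 W

187 kW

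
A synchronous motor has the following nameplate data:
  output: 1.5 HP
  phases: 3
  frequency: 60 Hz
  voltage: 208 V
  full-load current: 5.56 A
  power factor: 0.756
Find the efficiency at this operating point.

73.9 %

P_out = 1.5 × 746 = 1119 W
P_in = √3·V_L·I_L·cosφ = 1.732 × 208 × 5.56 × 0.756 = 1514 W
η = P_out / P_in = 1119 / 1514 = 0.739 = 73.9%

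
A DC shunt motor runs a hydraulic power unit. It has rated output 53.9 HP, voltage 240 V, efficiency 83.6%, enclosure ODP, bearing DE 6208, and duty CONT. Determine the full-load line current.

200 A

P_out = 53.9 × 746 = 40209 W
P_in = P_out / η = 40209 / 0.836 = 48097 W
I = P_in / V = 48097 / 240 = 200 A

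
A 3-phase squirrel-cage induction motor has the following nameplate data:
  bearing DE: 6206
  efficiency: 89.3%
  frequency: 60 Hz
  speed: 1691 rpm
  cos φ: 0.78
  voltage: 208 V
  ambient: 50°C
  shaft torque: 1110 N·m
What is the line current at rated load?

ω = 2π×1691/60 = 177.1 rad/s; P_out = τω = 1110 × 177.1 = 196581 W
P_in = P_out / η = 196581 / 0.893 = 220135 W
I_L = P_in / (√3·V_L·cosφ) = 220135 / (1.732 × 208 × 0.78) = 783 A

783 A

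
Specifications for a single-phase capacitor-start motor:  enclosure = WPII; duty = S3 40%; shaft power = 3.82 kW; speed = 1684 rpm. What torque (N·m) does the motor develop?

21.7 N·m

ω = 2π × 1684/60 = 176.3 rad/s
τ = P/ω = 3820/176.3 = 21.7 N·m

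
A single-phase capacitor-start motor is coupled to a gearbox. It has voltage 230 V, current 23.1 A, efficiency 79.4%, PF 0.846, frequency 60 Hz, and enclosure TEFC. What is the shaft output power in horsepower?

4.78 HP

P_in = V·I·cosφ = 230 × 23.1 × 0.846 = 4495 W
P_out = η·P_in = 0.794 × 4495 = 3569 W
= 3569/746 = 4.78 HP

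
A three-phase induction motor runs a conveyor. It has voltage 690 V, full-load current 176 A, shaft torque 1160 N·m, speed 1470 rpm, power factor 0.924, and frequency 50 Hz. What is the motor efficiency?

91.9 %

ω = 2π × 1470/60 = 153.9 rad/s; P_out = τω = 1160 × 153.9 = 178524 W
P_in = √3·V_L·I_L·cosφ = 1.732 × 690 × 176 × 0.924 = 194349 W
η = P_out / P_in = 178524 / 194349 = 0.919 = 91.9%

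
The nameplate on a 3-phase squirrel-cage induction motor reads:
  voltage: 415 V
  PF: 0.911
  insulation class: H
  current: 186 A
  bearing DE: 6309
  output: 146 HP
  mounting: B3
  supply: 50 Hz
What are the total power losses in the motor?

12.9 kW

P_in = √3·V·I·cosφ = 1.732×415×186×0.911 = 121794 W
P_out = 146×746 = 108916 W
Losses = P_in − P_out = 121794 − 108916 = 12878 W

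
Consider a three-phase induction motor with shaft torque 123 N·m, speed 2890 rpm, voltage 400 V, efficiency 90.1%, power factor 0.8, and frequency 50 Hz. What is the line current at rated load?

ω = 2π×2890/60 = 302.6 rad/s; P_out = τω = 123 × 302.6 = 37220 W
P_in = P_out / η = 37220 / 0.901 = 41310 W
I_L = P_in / (√3·V_L·cosφ) = 41310 / (1.732 × 400 × 0.8) = 74.5 A

74.5 A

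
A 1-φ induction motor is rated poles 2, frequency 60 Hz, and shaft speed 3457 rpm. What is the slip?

n_s = 120f/p = 120×60/2 = 3600 rpm
s = (n_s − n)/n_s = (3600 − 3457)/3600 = 0.0397

3.97 %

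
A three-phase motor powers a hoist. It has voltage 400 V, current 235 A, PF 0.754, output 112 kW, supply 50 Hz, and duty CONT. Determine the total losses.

P_in = √3·V·I·cosφ = 1.732×400×235×0.754 = 122757 W
P_out = 112000 W
Losses = P_in − P_out = 122757 − 112000 = 10757 W

10800 W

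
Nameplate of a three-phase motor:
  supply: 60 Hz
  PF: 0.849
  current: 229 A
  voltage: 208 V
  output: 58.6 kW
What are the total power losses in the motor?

11.4 kW

P_in = √3·V·I·cosφ = 1.732×208×229×0.849 = 70041 W
P_out = 58600 W
Losses = P_in − P_out = 70041 − 58600 = 11441 W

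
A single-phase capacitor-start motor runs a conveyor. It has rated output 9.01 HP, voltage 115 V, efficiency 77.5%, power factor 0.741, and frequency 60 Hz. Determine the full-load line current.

P_out = 9.01 × 746 = 6721 W
P_in = P_out / η = 6721 / 0.775 = 8672 W
I = P_in / (V·cosφ) = 8672 / (115 × 0.741) = 102 A

102 A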